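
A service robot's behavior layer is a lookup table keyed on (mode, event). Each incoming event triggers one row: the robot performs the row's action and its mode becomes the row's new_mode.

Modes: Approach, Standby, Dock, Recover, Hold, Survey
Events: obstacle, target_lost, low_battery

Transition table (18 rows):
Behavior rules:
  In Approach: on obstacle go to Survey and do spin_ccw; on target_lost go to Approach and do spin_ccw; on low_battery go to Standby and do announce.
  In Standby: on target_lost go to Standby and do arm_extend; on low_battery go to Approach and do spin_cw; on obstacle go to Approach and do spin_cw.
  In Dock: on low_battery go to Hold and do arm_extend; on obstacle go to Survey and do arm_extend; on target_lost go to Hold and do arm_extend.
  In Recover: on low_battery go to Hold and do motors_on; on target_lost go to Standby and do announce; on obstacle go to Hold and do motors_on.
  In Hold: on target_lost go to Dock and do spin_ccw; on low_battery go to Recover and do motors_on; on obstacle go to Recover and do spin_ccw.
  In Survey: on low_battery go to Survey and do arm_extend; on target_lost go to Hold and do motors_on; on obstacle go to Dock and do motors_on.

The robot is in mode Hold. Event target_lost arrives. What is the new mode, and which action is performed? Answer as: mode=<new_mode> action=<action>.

current mode = Hold; filter table to that mode:
  (Hold, target_lost) → (Dock, spin_ccw)  ← event matches
  (Hold, low_battery) → (Recover, motors_on)
  (Hold, obstacle) → (Recover, spin_ccw)
event = target_lost selects (Dock, spin_ccw)

mode=Dock action=spin_ccw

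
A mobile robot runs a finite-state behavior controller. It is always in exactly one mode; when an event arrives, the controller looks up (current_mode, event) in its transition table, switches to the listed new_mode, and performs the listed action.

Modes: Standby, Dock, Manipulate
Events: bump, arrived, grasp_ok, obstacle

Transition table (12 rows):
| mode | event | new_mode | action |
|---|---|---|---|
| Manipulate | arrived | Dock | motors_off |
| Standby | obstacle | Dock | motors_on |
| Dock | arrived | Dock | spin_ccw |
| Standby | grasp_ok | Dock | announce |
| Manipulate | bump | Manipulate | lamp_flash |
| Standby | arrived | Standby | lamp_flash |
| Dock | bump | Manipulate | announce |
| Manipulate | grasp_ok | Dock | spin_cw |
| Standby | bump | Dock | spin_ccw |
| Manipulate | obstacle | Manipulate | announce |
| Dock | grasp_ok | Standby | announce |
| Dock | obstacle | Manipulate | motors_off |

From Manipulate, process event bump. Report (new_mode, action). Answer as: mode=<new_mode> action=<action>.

current mode = Manipulate; filter table to that mode:
  (Manipulate, arrived) → (Dock, motors_off)
  (Manipulate, bump) → (Manipulate, lamp_flash)  ← event matches
  (Manipulate, grasp_ok) → (Dock, spin_cw)
  (Manipulate, obstacle) → (Manipulate, announce)
event = bump selects (Manipulate, lamp_flash)

mode=Manipulate action=lamp_flash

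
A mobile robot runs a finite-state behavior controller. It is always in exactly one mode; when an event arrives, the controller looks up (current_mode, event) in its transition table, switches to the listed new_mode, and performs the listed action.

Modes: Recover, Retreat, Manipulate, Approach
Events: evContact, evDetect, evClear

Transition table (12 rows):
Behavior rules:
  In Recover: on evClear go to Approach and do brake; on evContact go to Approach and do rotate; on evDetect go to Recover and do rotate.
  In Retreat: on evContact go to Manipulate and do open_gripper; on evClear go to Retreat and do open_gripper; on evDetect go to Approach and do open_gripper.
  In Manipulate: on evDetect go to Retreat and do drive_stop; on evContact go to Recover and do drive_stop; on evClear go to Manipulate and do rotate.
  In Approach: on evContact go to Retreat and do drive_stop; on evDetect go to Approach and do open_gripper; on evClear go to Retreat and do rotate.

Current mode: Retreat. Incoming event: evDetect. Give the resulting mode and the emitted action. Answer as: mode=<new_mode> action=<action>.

mode=Approach action=open_gripper

current mode = Retreat; filter table to that mode:
  (Retreat, evContact) → (Manipulate, open_gripper)
  (Retreat, evClear) → (Retreat, open_gripper)
  (Retreat, evDetect) → (Approach, open_gripper)  ← event matches
event = evDetect selects (Approach, open_gripper)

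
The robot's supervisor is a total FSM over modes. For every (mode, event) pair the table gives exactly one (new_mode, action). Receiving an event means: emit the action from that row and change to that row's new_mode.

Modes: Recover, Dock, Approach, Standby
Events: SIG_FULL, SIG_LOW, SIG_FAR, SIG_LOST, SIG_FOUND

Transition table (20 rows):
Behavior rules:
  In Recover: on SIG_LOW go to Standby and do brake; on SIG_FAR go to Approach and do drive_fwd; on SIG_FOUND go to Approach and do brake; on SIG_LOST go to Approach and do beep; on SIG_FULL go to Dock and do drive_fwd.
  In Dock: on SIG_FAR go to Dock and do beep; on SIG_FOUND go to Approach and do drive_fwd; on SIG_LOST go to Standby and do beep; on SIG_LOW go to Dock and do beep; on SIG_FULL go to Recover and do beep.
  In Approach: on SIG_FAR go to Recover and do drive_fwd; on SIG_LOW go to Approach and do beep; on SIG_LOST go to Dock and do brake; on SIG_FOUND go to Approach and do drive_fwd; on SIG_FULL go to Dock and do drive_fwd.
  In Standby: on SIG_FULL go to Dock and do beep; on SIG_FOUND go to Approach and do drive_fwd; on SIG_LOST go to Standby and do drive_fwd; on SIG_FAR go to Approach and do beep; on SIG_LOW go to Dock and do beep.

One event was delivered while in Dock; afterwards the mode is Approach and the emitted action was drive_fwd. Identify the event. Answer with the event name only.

SIG_FOUND

try SIG_FULL: (Dock, SIG_FULL) → (Recover, beep)
try SIG_LOW: (Dock, SIG_LOW) → (Dock, beep)
try SIG_FAR: (Dock, SIG_FAR) → (Dock, beep)
try SIG_LOST: (Dock, SIG_LOST) → (Standby, beep)
try SIG_FOUND: (Dock, SIG_FOUND) → (Approach, drive_fwd)  ← matches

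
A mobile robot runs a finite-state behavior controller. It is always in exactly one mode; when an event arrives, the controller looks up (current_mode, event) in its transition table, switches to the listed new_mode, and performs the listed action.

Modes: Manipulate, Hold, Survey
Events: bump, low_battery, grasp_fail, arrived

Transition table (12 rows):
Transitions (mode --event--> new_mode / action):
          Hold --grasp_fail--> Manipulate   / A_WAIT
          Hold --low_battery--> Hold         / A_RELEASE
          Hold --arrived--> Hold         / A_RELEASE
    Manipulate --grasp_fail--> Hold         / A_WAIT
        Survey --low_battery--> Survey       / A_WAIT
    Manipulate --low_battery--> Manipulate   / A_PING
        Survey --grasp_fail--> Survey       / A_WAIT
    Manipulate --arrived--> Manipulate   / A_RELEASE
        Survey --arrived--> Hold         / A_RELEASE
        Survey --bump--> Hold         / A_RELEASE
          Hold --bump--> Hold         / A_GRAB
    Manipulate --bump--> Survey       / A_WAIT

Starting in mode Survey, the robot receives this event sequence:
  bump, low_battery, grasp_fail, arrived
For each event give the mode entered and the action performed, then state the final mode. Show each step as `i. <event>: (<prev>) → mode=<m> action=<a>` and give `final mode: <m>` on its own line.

1. bump: (Survey) → mode=Hold action=A_RELEASE
2. low_battery: (Hold) → mode=Hold action=A_RELEASE
3. grasp_fail: (Hold) → mode=Manipulate action=A_WAIT
4. arrived: (Manipulate) → mode=Manipulate action=A_RELEASE

final mode: Manipulate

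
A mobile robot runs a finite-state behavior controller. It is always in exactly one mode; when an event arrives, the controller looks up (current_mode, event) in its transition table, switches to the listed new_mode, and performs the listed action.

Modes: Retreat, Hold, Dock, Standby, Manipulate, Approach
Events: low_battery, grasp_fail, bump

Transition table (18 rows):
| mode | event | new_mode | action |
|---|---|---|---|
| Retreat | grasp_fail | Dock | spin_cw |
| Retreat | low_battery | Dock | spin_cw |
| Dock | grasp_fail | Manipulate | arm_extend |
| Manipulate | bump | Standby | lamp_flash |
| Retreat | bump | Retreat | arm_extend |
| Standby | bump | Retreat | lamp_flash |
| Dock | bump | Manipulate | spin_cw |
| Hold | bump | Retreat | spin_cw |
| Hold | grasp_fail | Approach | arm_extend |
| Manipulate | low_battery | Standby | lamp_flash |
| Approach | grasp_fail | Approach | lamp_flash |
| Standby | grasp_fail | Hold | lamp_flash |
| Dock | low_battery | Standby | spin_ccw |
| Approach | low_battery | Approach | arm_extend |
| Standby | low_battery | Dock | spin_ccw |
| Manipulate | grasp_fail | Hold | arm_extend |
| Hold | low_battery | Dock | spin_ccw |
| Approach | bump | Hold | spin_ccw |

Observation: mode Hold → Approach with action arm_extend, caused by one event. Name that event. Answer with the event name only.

grasp_fail

try low_battery: (Hold, low_battery) → (Dock, spin_ccw)
try grasp_fail: (Hold, grasp_fail) → (Approach, arm_extend)  ← matches
try bump: (Hold, bump) → (Retreat, spin_cw)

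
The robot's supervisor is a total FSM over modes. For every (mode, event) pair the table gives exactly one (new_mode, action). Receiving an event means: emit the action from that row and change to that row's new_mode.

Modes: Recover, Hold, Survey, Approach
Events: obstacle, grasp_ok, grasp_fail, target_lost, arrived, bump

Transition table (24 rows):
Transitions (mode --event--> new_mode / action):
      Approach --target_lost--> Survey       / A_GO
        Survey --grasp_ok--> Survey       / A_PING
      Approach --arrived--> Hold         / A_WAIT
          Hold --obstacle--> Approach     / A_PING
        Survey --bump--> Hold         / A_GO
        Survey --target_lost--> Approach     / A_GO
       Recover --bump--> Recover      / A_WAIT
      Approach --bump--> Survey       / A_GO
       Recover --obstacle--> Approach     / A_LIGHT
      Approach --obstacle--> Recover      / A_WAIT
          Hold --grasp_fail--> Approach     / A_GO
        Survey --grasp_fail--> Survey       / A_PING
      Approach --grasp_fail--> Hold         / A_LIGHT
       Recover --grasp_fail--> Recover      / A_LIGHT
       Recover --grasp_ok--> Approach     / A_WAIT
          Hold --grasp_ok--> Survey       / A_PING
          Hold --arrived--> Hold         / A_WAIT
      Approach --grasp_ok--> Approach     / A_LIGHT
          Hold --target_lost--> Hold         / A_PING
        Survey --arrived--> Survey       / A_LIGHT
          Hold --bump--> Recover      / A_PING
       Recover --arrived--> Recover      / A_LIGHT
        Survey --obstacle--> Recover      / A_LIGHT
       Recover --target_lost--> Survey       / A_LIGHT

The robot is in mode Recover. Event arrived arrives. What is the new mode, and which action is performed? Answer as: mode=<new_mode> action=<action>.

mode=Recover action=A_LIGHT

current mode = Recover; filter table to that mode:
  (Recover, bump) → (Recover, A_WAIT)
  (Recover, obstacle) → (Approach, A_LIGHT)
  (Recover, grasp_fail) → (Recover, A_LIGHT)
  (Recover, grasp_ok) → (Approach, A_WAIT)
  (Recover, arrived) → (Recover, A_LIGHT)  ← event matches
  (Recover, target_lost) → (Survey, A_LIGHT)
event = arrived selects (Recover, A_LIGHT)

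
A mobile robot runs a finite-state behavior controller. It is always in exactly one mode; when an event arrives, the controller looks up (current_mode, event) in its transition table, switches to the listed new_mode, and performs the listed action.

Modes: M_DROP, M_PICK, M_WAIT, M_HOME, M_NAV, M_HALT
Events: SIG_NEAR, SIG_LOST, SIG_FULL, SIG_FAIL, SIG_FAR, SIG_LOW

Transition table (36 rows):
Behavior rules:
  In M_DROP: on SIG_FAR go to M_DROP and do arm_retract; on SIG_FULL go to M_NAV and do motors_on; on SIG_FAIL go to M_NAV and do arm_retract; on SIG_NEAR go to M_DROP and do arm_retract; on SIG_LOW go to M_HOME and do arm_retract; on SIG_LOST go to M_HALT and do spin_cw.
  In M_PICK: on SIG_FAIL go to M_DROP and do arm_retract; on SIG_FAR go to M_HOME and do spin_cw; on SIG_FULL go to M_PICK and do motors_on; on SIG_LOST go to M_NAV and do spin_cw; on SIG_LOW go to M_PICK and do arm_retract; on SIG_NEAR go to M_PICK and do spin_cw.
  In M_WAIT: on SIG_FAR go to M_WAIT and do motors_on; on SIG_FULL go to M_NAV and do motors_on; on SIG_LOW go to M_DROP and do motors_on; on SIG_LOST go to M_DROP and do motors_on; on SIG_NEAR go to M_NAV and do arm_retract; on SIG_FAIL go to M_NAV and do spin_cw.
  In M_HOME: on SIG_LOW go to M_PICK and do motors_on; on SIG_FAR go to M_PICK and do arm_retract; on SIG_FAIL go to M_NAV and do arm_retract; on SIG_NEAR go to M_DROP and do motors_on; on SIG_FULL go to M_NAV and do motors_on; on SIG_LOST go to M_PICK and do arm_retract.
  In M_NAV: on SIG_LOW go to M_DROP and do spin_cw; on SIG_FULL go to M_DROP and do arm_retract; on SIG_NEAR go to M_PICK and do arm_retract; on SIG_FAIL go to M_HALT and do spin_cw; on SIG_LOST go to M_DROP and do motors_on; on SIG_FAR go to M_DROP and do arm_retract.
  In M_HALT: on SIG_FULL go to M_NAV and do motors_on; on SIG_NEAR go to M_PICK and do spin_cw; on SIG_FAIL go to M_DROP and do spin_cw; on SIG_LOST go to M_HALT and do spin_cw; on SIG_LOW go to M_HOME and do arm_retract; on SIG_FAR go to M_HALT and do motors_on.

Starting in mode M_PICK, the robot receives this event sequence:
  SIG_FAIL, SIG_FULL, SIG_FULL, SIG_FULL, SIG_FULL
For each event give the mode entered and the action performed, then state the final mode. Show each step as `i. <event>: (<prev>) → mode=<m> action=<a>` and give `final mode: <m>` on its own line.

final mode: M_DROP

1. SIG_FAIL: (M_PICK) → mode=M_DROP action=arm_retract
2. SIG_FULL: (M_DROP) → mode=M_NAV action=motors_on
3. SIG_FULL: (M_NAV) → mode=M_DROP action=arm_retract
4. SIG_FULL: (M_DROP) → mode=M_NAV action=motors_on
5. SIG_FULL: (M_NAV) → mode=M_DROP action=arm_retract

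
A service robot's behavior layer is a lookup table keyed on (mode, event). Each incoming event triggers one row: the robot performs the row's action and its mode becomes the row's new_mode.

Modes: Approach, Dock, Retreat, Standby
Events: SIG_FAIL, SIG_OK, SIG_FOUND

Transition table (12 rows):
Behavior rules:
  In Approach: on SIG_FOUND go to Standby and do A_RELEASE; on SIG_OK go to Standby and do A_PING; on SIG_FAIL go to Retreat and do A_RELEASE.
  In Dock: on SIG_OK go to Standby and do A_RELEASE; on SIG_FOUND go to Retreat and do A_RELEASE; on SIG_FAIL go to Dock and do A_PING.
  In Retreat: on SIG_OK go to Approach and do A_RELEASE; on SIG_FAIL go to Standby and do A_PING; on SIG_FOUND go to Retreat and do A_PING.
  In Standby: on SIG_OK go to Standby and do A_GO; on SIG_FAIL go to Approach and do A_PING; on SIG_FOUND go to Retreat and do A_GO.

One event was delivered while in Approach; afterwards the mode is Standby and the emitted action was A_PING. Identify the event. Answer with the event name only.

SIG_OK

try SIG_FAIL: (Approach, SIG_FAIL) → (Retreat, A_RELEASE)
try SIG_OK: (Approach, SIG_OK) → (Standby, A_PING)  ← matches
try SIG_FOUND: (Approach, SIG_FOUND) → (Standby, A_RELEASE)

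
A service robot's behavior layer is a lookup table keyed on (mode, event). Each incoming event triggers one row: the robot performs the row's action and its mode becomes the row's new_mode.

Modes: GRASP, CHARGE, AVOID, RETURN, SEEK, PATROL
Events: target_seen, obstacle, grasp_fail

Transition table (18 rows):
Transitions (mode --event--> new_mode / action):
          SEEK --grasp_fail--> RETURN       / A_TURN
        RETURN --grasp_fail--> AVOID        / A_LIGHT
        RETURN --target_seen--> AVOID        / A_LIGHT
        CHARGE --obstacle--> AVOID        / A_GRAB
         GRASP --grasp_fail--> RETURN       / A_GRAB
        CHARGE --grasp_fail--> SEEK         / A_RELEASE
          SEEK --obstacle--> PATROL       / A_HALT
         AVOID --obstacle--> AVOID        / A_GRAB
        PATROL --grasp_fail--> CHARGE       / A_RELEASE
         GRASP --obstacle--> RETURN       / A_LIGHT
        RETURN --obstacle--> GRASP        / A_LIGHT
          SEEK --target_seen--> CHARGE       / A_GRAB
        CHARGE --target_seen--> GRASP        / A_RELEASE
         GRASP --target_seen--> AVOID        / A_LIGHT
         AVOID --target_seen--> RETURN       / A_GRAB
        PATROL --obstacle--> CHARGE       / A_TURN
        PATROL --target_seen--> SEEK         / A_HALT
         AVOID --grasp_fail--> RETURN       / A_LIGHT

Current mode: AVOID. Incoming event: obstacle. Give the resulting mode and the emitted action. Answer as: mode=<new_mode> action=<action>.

mode=AVOID action=A_GRAB

current mode = AVOID; filter table to that mode:
  (AVOID, obstacle) → (AVOID, A_GRAB)  ← event matches
  (AVOID, target_seen) → (RETURN, A_GRAB)
  (AVOID, grasp_fail) → (RETURN, A_LIGHT)
event = obstacle selects (AVOID, A_GRAB)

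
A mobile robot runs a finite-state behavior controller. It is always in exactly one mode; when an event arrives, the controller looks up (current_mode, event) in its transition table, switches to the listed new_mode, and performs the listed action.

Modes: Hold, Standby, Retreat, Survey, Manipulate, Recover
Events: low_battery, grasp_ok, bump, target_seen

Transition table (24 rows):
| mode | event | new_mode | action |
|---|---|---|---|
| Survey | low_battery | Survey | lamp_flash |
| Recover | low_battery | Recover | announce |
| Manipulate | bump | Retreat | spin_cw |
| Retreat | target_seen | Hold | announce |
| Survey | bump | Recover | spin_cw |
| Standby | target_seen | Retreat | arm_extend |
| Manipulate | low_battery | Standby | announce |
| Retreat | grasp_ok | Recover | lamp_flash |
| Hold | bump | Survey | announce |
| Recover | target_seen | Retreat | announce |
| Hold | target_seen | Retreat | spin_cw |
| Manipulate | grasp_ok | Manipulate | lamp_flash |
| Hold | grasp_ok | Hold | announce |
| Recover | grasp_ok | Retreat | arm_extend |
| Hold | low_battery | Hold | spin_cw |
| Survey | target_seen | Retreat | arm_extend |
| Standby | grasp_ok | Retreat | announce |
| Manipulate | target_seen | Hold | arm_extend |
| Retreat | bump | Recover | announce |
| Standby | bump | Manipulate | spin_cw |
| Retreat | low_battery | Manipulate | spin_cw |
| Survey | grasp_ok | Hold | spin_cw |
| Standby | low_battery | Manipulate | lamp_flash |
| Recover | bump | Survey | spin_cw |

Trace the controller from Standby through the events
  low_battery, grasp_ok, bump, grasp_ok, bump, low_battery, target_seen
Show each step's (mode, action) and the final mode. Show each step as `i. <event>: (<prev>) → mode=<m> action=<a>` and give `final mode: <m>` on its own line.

1. low_battery: (Standby) → mode=Manipulate action=lamp_flash
2. grasp_ok: (Manipulate) → mode=Manipulate action=lamp_flash
3. bump: (Manipulate) → mode=Retreat action=spin_cw
4. grasp_ok: (Retreat) → mode=Recover action=lamp_flash
5. bump: (Recover) → mode=Survey action=spin_cw
6. low_battery: (Survey) → mode=Survey action=lamp_flash
7. target_seen: (Survey) → mode=Retreat action=arm_extend

final mode: Retreat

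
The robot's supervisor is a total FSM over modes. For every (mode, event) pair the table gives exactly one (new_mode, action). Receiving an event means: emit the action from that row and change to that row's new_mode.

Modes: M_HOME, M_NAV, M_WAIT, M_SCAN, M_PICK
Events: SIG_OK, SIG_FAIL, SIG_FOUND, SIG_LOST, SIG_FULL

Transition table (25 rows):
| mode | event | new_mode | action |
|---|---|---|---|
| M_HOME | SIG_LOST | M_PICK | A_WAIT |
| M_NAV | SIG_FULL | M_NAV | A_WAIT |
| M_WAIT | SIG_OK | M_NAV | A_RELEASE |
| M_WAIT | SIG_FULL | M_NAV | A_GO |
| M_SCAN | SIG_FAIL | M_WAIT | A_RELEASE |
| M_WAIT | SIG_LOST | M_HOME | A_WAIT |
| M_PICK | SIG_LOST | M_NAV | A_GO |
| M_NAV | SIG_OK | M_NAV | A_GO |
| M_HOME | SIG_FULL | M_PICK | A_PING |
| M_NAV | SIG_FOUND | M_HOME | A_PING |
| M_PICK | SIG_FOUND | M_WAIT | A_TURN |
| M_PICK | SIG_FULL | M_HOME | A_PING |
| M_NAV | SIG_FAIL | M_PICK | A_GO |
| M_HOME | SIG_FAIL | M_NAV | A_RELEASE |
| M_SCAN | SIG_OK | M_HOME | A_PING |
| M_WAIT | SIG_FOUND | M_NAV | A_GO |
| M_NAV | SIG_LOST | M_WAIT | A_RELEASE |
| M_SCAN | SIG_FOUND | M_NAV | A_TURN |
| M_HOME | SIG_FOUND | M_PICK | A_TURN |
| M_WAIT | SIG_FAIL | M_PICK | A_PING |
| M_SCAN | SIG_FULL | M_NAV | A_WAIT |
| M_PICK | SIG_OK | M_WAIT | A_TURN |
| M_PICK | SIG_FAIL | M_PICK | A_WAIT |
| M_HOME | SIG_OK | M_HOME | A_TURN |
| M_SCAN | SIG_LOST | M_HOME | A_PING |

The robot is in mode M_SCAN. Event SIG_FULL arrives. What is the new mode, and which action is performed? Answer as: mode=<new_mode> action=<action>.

mode=M_NAV action=A_WAIT

current mode = M_SCAN; filter table to that mode:
  (M_SCAN, SIG_FAIL) → (M_WAIT, A_RELEASE)
  (M_SCAN, SIG_OK) → (M_HOME, A_PING)
  (M_SCAN, SIG_FOUND) → (M_NAV, A_TURN)
  (M_SCAN, SIG_FULL) → (M_NAV, A_WAIT)  ← event matches
  (M_SCAN, SIG_LOST) → (M_HOME, A_PING)
event = SIG_FULL selects (M_NAV, A_WAIT)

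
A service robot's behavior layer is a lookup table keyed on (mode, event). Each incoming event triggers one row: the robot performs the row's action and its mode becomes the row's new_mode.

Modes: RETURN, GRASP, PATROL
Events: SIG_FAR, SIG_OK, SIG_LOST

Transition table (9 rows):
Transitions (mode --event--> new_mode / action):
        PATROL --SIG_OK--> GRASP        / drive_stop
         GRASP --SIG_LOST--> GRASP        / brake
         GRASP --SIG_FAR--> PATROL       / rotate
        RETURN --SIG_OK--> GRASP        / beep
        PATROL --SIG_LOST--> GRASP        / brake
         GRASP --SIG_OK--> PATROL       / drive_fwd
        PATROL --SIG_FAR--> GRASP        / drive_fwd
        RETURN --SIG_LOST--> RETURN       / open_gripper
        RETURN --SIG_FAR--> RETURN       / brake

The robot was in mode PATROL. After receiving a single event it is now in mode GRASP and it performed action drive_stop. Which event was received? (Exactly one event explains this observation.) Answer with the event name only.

try SIG_FAR: (PATROL, SIG_FAR) → (GRASP, drive_fwd)
try SIG_OK: (PATROL, SIG_OK) → (GRASP, drive_stop)  ← matches
try SIG_LOST: (PATROL, SIG_LOST) → (GRASP, brake)

SIG_OK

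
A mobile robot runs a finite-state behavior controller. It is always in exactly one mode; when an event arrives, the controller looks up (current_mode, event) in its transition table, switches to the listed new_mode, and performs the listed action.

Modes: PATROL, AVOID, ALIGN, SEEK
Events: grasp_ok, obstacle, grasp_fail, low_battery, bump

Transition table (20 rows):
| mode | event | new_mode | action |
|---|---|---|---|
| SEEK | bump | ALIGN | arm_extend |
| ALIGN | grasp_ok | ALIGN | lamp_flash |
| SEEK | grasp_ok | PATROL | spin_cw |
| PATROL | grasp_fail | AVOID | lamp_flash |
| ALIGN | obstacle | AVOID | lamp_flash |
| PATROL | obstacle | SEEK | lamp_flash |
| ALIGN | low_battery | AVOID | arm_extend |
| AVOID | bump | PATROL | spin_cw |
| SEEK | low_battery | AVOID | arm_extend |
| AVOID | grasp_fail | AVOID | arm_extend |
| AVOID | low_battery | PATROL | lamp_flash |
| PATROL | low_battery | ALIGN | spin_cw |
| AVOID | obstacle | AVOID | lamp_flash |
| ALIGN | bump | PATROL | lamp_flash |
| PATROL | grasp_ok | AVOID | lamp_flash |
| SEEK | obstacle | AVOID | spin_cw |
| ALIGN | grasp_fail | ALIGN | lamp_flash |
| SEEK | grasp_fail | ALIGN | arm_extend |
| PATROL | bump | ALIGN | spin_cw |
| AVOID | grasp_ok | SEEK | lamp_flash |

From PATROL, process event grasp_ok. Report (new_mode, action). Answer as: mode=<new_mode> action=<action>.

mode=AVOID action=lamp_flash

current mode = PATROL; filter table to that mode:
  (PATROL, grasp_fail) → (AVOID, lamp_flash)
  (PATROL, obstacle) → (SEEK, lamp_flash)
  (PATROL, low_battery) → (ALIGN, spin_cw)
  (PATROL, grasp_ok) → (AVOID, lamp_flash)  ← event matches
  (PATROL, bump) → (ALIGN, spin_cw)
event = grasp_ok selects (AVOID, lamp_flash)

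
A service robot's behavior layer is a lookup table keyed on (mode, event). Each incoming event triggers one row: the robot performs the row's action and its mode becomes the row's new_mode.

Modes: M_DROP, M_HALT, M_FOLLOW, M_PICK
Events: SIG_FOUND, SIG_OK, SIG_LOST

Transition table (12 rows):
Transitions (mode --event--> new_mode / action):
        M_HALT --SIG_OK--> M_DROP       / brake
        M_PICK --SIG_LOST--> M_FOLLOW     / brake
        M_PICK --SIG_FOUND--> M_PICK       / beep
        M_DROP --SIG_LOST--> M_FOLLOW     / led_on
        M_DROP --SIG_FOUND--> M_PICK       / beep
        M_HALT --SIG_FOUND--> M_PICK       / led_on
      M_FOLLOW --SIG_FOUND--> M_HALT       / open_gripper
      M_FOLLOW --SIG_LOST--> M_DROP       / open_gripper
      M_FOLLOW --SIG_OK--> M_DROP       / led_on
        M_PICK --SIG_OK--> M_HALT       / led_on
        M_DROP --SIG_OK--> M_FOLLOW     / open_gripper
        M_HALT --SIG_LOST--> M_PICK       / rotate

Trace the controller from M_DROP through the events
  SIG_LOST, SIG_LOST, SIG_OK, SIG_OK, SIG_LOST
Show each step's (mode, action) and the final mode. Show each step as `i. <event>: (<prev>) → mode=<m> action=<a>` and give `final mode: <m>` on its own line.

final mode: M_FOLLOW

1. SIG_LOST: (M_DROP) → mode=M_FOLLOW action=led_on
2. SIG_LOST: (M_FOLLOW) → mode=M_DROP action=open_gripper
3. SIG_OK: (M_DROP) → mode=M_FOLLOW action=open_gripper
4. SIG_OK: (M_FOLLOW) → mode=M_DROP action=led_on
5. SIG_LOST: (M_DROP) → mode=M_FOLLOW action=led_on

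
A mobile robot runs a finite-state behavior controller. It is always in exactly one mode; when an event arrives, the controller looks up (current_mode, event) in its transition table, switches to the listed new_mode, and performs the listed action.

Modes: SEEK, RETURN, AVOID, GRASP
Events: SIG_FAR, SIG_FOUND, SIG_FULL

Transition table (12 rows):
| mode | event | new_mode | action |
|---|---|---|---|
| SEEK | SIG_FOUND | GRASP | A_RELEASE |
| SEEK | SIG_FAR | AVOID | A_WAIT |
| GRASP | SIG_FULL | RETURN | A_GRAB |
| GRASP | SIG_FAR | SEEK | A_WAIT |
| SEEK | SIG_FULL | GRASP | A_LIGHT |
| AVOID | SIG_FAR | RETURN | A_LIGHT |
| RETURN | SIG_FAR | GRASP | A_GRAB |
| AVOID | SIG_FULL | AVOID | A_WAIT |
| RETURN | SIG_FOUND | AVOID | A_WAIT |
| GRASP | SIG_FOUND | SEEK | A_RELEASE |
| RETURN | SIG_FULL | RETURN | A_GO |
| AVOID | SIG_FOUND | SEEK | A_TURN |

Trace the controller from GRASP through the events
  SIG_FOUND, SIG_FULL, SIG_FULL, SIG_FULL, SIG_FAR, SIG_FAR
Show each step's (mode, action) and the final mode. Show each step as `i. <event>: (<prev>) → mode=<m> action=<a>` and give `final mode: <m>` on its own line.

final mode: SEEK

1. SIG_FOUND: (GRASP) → mode=SEEK action=A_RELEASE
2. SIG_FULL: (SEEK) → mode=GRASP action=A_LIGHT
3. SIG_FULL: (GRASP) → mode=RETURN action=A_GRAB
4. SIG_FULL: (RETURN) → mode=RETURN action=A_GO
5. SIG_FAR: (RETURN) → mode=GRASP action=A_GRAB
6. SIG_FAR: (GRASP) → mode=SEEK action=A_WAIT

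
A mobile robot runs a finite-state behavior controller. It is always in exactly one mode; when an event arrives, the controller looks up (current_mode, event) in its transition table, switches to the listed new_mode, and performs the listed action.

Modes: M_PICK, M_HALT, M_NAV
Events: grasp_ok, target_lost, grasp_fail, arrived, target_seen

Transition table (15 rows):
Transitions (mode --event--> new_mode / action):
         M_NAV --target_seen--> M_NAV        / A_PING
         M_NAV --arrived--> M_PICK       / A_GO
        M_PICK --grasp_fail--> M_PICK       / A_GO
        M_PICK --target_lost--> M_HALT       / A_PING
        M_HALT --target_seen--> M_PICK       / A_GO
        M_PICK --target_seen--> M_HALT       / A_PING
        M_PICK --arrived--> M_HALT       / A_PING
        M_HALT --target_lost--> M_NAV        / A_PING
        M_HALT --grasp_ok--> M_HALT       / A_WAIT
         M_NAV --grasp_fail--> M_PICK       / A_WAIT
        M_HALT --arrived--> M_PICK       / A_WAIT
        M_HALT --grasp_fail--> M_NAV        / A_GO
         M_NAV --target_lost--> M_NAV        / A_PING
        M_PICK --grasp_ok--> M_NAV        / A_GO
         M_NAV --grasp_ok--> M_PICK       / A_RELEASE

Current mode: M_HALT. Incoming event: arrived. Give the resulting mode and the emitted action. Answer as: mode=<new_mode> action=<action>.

mode=M_PICK action=A_WAIT

current mode = M_HALT; filter table to that mode:
  (M_HALT, target_seen) → (M_PICK, A_GO)
  (M_HALT, target_lost) → (M_NAV, A_PING)
  (M_HALT, grasp_ok) → (M_HALT, A_WAIT)
  (M_HALT, arrived) → (M_PICK, A_WAIT)  ← event matches
  (M_HALT, grasp_fail) → (M_NAV, A_GO)
event = arrived selects (M_PICK, A_WAIT)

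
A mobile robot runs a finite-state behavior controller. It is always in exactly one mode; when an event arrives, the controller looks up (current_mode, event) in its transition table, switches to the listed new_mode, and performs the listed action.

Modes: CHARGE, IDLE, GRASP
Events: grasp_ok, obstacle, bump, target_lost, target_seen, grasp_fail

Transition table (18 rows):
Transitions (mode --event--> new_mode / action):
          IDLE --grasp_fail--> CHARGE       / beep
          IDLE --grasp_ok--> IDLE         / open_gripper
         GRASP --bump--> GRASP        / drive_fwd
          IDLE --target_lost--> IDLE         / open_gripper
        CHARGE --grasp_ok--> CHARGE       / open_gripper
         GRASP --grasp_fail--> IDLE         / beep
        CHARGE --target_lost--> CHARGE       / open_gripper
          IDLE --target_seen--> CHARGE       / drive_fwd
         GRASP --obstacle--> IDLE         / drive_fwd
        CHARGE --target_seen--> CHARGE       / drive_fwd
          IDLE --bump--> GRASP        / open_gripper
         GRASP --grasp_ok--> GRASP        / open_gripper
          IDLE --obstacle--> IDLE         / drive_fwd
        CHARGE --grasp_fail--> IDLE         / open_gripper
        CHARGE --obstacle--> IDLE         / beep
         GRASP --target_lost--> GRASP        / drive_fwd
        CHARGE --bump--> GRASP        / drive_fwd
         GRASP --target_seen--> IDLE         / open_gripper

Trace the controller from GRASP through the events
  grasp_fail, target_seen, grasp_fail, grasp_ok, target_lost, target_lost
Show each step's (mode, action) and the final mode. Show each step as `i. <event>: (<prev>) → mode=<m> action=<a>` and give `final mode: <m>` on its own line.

1. grasp_fail: (GRASP) → mode=IDLE action=beep
2. target_seen: (IDLE) → mode=CHARGE action=drive_fwd
3. grasp_fail: (CHARGE) → mode=IDLE action=open_gripper
4. grasp_ok: (IDLE) → mode=IDLE action=open_gripper
5. target_lost: (IDLE) → mode=IDLE action=open_gripper
6. target_lost: (IDLE) → mode=IDLE action=open_gripper

final mode: IDLE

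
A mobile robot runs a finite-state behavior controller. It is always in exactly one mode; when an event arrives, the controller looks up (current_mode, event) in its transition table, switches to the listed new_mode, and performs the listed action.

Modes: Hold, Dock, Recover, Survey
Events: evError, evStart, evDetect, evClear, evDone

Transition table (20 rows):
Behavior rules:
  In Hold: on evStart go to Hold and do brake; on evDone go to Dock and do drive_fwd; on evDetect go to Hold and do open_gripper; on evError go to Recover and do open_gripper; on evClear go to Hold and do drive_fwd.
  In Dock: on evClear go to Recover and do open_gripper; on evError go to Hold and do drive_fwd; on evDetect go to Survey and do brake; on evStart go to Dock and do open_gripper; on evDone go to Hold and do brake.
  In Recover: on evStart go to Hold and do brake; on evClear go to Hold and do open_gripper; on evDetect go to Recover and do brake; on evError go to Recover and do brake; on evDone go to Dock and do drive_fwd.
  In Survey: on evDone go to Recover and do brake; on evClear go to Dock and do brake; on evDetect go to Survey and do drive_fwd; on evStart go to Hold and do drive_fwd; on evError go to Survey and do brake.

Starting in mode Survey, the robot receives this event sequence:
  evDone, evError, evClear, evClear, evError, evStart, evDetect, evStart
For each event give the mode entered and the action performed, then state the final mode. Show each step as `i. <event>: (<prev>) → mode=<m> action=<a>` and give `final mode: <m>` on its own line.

final mode: Hold

1. evDone: (Survey) → mode=Recover action=brake
2. evError: (Recover) → mode=Recover action=brake
3. evClear: (Recover) → mode=Hold action=open_gripper
4. evClear: (Hold) → mode=Hold action=drive_fwd
5. evError: (Hold) → mode=Recover action=open_gripper
6. evStart: (Recover) → mode=Hold action=brake
7. evDetect: (Hold) → mode=Hold action=open_gripper
8. evStart: (Hold) → mode=Hold action=brake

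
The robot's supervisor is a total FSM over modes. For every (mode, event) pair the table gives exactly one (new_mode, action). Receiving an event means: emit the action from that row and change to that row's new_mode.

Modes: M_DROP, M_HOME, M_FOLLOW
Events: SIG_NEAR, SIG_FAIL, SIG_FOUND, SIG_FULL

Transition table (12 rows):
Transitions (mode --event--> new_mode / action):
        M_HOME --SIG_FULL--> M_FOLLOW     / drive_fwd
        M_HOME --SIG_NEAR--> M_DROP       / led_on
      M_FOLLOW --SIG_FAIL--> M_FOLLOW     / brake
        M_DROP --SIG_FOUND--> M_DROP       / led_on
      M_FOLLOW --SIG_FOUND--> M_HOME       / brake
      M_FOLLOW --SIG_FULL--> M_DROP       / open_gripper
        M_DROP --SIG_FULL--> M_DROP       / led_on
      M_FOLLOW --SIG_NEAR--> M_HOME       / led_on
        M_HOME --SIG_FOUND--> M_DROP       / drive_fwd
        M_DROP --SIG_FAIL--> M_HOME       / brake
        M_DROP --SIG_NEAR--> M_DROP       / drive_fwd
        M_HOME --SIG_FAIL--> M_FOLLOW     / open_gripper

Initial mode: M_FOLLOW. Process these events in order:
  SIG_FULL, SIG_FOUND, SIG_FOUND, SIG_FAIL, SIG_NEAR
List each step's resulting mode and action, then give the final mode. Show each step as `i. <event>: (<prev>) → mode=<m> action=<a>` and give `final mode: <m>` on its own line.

1. SIG_FULL: (M_FOLLOW) → mode=M_DROP action=open_gripper
2. SIG_FOUND: (M_DROP) → mode=M_DROP action=led_on
3. SIG_FOUND: (M_DROP) → mode=M_DROP action=led_on
4. SIG_FAIL: (M_DROP) → mode=M_HOME action=brake
5. SIG_NEAR: (M_HOME) → mode=M_DROP action=led_on

final mode: M_DROP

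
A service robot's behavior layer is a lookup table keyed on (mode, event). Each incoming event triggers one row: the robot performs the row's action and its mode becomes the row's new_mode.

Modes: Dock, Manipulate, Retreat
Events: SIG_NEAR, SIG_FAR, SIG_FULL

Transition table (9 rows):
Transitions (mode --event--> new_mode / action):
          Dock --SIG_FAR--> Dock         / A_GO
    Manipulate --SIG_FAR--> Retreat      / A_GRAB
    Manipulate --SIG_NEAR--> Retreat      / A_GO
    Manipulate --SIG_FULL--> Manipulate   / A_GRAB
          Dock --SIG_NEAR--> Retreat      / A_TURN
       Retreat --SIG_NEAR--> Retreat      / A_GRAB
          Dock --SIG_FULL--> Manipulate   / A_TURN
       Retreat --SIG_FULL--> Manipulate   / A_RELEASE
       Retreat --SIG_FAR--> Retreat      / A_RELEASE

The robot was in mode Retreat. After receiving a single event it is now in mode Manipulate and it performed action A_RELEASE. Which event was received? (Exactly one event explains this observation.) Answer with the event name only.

try SIG_NEAR: (Retreat, SIG_NEAR) → (Retreat, A_GRAB)
try SIG_FAR: (Retreat, SIG_FAR) → (Retreat, A_RELEASE)
try SIG_FULL: (Retreat, SIG_FULL) → (Manipulate, A_RELEASE)  ← matches

SIG_FULL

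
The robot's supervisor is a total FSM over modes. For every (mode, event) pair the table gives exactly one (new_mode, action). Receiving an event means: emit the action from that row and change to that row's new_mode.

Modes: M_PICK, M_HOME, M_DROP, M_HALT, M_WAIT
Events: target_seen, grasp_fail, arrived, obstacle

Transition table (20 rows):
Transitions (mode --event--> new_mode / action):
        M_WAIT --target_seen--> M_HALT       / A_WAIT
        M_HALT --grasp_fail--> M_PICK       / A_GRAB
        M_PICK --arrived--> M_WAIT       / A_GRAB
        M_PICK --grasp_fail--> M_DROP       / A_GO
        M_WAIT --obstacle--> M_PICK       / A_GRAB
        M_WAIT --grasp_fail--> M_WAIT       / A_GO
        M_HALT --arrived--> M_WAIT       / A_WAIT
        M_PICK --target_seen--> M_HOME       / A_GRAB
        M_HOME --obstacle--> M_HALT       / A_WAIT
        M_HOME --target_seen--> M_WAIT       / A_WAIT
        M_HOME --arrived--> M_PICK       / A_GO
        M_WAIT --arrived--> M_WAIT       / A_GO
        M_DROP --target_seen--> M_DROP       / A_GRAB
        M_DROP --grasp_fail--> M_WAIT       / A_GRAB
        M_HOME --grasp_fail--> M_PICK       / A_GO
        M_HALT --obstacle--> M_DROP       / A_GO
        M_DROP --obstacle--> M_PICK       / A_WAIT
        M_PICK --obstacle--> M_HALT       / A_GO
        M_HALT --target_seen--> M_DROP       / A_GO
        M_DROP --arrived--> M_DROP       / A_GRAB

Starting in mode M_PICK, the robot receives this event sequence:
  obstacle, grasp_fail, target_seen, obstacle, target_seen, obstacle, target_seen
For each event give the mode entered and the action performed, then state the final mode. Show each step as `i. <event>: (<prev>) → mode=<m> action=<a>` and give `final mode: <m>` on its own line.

final mode: M_HOME

1. obstacle: (M_PICK) → mode=M_HALT action=A_GO
2. grasp_fail: (M_HALT) → mode=M_PICK action=A_GRAB
3. target_seen: (M_PICK) → mode=M_HOME action=A_GRAB
4. obstacle: (M_HOME) → mode=M_HALT action=A_WAIT
5. target_seen: (M_HALT) → mode=M_DROP action=A_GO
6. obstacle: (M_DROP) → mode=M_PICK action=A_WAIT
7. target_seen: (M_PICK) → mode=M_HOME action=A_GRAB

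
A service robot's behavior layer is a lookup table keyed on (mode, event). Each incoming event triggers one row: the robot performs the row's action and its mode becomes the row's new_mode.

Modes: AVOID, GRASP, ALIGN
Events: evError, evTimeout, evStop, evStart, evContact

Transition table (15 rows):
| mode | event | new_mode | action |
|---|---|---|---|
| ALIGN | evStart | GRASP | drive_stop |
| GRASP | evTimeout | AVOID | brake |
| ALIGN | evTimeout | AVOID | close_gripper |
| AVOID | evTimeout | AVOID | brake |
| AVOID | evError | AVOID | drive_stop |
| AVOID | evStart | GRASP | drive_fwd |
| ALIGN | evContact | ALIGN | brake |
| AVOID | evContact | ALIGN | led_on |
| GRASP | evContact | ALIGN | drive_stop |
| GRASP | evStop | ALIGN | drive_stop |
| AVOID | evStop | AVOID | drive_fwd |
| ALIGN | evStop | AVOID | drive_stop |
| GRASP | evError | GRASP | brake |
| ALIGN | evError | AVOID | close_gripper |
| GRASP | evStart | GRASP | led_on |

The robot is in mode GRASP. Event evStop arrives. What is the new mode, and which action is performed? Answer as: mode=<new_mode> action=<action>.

current mode = GRASP; filter table to that mode:
  (GRASP, evTimeout) → (AVOID, brake)
  (GRASP, evContact) → (ALIGN, drive_stop)
  (GRASP, evStop) → (ALIGN, drive_stop)  ← event matches
  (GRASP, evError) → (GRASP, brake)
  (GRASP, evStart) → (GRASP, led_on)
event = evStop selects (ALIGN, drive_stop)

mode=ALIGN action=drive_stop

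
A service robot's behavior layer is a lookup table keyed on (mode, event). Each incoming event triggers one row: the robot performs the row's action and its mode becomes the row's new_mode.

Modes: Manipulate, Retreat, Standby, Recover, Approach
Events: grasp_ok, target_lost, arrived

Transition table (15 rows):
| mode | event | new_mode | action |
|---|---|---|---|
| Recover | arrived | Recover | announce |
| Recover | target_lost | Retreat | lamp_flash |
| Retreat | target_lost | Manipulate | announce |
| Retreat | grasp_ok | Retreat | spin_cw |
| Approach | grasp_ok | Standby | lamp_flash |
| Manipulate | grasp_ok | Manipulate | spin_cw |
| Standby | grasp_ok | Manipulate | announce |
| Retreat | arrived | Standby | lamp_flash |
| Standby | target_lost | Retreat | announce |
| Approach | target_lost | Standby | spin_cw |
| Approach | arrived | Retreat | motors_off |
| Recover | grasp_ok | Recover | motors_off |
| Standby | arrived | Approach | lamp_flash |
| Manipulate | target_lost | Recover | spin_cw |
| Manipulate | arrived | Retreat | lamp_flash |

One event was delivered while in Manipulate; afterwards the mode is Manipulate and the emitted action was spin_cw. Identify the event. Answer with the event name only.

try grasp_ok: (Manipulate, grasp_ok) → (Manipulate, spin_cw)  ← matches
try target_lost: (Manipulate, target_lost) → (Recover, spin_cw)
try arrived: (Manipulate, arrived) → (Retreat, lamp_flash)

grasp_ok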